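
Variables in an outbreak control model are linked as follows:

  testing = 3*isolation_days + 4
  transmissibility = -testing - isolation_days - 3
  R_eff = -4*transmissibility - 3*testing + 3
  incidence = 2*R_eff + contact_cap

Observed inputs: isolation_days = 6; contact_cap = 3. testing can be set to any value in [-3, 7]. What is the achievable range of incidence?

75 to 95

Intervening on testing fixes its value directly, overriding its dependence on isolation_days.
Substituting into the transmissibility equation gives transmissibility = -testing - 9.
Substituting into the R_eff equation gives R_eff = testing + 39.
Substituting into the incidence equation gives incidence = 2*testing + 81.
Linear in testing, so extremes are at the endpoints: testing = -3 gives incidence = 75; testing = 7 gives incidence = 95.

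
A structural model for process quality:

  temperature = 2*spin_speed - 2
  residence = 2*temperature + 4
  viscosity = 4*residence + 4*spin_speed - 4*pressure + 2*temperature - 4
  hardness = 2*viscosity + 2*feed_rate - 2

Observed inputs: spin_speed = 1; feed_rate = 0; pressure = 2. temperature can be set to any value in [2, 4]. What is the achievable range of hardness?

54 to 94

Intervening on temperature fixes its value directly, overriding its dependence on spin_speed.
Substituting into the viscosity equation gives viscosity = 10*temperature + 8.
hardness becomes 20*temperature + 14.
Linear in temperature, so extremes are at the endpoints: temperature = 2 gives hardness = 54; temperature = 4 gives hardness = 94.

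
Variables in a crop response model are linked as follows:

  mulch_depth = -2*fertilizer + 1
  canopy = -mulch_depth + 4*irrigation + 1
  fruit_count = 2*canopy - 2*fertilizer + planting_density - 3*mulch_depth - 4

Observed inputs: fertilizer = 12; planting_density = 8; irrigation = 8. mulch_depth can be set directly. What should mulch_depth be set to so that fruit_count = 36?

Intervening on mulch_depth fixes its value directly, overriding its dependence on fertilizer.
Substituting into the canopy equation gives canopy = -mulch_depth + 33.
Substituting into the fruit_count equation gives fruit_count = -5*mulch_depth + 46.
Solve -5*mulch_depth + 46 = 36: mulch_depth = (36 - 46) / -5 = 2.

mulch_depth = 2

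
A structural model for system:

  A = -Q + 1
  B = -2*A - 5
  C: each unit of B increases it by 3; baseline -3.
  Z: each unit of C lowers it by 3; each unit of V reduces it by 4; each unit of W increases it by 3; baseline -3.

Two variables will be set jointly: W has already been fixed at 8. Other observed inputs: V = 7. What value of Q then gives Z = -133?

Q = 11

With W held at 8:
Substituting into the B equation gives B = 2*Q - 7.
Substituting into the C equation gives C = 6*Q - 24.
So Z = -18*Q + 65.
Solve -18*Q + 65 = -133: Q = (-133 - 65) / -18 = 11.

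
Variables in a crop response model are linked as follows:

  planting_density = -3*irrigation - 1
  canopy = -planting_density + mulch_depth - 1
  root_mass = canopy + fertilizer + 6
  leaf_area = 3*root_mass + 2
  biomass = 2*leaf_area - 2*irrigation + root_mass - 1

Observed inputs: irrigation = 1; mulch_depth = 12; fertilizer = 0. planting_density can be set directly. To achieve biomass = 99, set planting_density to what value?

Intervening on planting_density fixes its value directly, overriding its dependence on irrigation.
Substituting into the canopy equation gives canopy = -planting_density + 11.
So root_mass = -planting_density + 17.
This gives leaf_area = -3*planting_density + 53.
So biomass = -7*planting_density + 120.
Solve -7*planting_density + 120 = 99: planting_density = (99 - 120) / -7 = 3.

planting_density = 3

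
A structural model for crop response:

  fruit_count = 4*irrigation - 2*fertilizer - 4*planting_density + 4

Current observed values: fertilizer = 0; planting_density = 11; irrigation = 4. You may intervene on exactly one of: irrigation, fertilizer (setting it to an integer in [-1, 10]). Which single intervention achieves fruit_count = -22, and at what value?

Intervening on irrigation: fruit_count = 4*irrigation - 40. Reaching -22 requires irrigation = 9/2, not an integer.
Intervening on fertilizer: with other inputs at their observed values, fruit_count = -2*fertilizer - 24. Solving for -22 gives fertilizer = -1, within [-1, 10].

set fertilizer = -1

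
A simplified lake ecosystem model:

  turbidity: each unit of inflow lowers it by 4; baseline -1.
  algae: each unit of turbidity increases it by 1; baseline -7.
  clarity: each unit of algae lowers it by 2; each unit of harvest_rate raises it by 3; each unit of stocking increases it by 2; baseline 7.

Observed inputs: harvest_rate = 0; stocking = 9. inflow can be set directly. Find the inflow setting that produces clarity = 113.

Substituting into the algae equation gives algae = -4*inflow - 8.
Substituting into the clarity equation gives clarity = 8*inflow + 41.
Solve 8*inflow + 41 = 113: inflow = (113 - 41) / 8 = 9.

inflow = 9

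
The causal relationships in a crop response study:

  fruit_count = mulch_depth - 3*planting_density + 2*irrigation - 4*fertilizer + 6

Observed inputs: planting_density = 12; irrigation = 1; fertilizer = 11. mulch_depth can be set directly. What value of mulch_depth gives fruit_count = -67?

mulch_depth = 5

Substituting into the fruit_count equation gives fruit_count = mulch_depth - 72.
Solve mulch_depth - 72 = -67: mulch_depth = (-67 + 72) / 1 = 5.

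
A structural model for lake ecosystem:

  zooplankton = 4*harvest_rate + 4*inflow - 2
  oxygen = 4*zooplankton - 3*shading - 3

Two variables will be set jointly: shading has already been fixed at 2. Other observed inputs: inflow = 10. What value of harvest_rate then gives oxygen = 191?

harvest_rate = 3

With shading held at 2:
Substituting into the zooplankton equation gives zooplankton = 4*harvest_rate + 38.
So oxygen = 16*harvest_rate + 143.
Solve 16*harvest_rate + 143 = 191: harvest_rate = (191 - 143) / 16 = 3.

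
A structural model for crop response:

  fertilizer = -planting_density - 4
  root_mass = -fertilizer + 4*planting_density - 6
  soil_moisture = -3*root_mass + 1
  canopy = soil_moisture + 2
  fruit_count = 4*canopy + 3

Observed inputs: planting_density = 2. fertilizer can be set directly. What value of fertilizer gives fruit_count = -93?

Intervening on fertilizer fixes its value directly, overriding its dependence on planting_density.
Substituting into the root_mass equation gives root_mass = -fertilizer + 2.
Substituting into the soil_moisture equation gives soil_moisture = 3*fertilizer - 5.
Substituting into the canopy equation gives canopy = 3*fertilizer - 3.
So fruit_count = 12*fertilizer - 9.
Solve 12*fertilizer - 9 = -93: fertilizer = (-93 + 9) / 12 = -7.

fertilizer = -7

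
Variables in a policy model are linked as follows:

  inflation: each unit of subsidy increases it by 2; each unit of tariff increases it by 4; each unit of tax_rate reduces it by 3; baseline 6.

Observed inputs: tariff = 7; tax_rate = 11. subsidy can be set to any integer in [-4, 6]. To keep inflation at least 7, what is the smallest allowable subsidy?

subsidy = 3

Substituting into the inflation equation gives inflation = 2*subsidy + 1.
Require 2*subsidy + 1 ≥ 7, so subsidy ≥ 3.
The smallest integer in [-4, 6] satisfying this is 3.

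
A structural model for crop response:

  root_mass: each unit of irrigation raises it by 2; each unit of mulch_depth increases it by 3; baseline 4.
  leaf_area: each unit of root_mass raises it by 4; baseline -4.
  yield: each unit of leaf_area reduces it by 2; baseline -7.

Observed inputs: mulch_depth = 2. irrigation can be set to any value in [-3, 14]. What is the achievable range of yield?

-303 to -31

Substituting into the root_mass equation gives root_mass = 2*irrigation + 10.
This gives leaf_area = 8*irrigation + 36.
Substituting into the yield equation gives yield = -16*irrigation - 79.
Linear in irrigation, so extremes are at the endpoints: irrigation = -3 gives yield = -31; irrigation = 14 gives yield = -303.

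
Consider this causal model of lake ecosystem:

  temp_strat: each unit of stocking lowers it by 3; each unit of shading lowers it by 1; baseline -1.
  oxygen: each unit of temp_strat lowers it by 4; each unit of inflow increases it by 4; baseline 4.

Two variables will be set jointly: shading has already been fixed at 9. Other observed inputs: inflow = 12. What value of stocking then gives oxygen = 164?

With shading held at 9:
Substituting into the temp_strat equation gives temp_strat = -3*stocking - 10.
Substituting into the oxygen equation gives oxygen = 12*stocking + 92.
Solve 12*stocking + 92 = 164: stocking = (164 - 92) / 12 = 6.

stocking = 6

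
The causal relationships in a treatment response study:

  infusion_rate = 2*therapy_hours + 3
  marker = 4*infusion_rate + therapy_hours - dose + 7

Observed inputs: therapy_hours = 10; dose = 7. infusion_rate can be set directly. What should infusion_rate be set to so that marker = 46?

Intervening on infusion_rate fixes its value directly, overriding its dependence on therapy_hours.
Substituting into the marker equation gives marker = 4*infusion_rate + 10.
Solve 4*infusion_rate + 10 = 46: infusion_rate = (46 - 10) / 4 = 9.

infusion_rate = 9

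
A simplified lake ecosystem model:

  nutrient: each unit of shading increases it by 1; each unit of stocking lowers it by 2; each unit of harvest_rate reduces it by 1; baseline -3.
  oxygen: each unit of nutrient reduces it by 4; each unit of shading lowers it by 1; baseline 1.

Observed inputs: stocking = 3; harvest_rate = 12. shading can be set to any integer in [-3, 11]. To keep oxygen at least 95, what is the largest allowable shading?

shading = -2

Substituting into the nutrient equation gives nutrient = shading - 21.
Substituting into the oxygen equation gives oxygen = -5*shading + 85.
Require -5*shading + 85 ≥ 95, so shading ≤ -2.
The largest integer in [-3, 11] satisfying this is -2.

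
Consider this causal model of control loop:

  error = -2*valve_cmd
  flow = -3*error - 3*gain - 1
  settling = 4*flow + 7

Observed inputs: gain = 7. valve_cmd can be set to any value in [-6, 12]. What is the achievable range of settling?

-225 to 207

Substituting into the flow equation gives flow = 6*valve_cmd - 22.
settling becomes 24*valve_cmd - 81.
Linear in valve_cmd, so extremes are at the endpoints: valve_cmd = -6 gives settling = -225; valve_cmd = 12 gives settling = 207.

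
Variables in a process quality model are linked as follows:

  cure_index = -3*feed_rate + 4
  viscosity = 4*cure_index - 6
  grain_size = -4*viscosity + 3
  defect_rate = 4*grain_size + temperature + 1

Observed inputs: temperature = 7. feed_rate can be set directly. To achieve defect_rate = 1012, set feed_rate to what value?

feed_rate = 6

Substituting into the viscosity equation gives viscosity = -12*feed_rate + 10.
Substituting into the grain_size equation gives grain_size = 48*feed_rate - 37.
Substituting into the defect_rate equation gives defect_rate = 192*feed_rate - 140.
Solve 192*feed_rate - 140 = 1012: feed_rate = (1012 + 140) / 192 = 6.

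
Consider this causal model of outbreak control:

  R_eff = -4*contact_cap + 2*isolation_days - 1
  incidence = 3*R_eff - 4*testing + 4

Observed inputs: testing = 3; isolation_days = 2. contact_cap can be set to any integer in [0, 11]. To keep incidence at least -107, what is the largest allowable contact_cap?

Substituting into the R_eff equation gives R_eff = -4*contact_cap + 3.
Substituting into the incidence equation gives incidence = -12*contact_cap + 1.
Require -12*contact_cap + 1 ≥ -107, so contact_cap ≤ 9.
The largest integer in [0, 11] satisfying this is 9.

contact_cap = 9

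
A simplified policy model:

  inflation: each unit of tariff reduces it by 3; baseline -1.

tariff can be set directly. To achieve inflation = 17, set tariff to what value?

Solve -3*tariff - 1 = 17: tariff = (17 + 1) / -3 = -6.

tariff = -6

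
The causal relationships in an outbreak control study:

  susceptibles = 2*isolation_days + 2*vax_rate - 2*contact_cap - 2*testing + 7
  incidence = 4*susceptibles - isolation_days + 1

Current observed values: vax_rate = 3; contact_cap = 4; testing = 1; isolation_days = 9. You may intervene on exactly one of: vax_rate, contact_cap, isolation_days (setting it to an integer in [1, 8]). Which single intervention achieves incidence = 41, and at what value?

Intervening on vax_rate: incidence = 8*vax_rate + 52. Reaching 41 requires vax_rate = -11/8, not an integer.
Intervening on contact_cap: incidence = -8*contact_cap + 108. Reaching 41 requires contact_cap = 67/8, not an integer.
Intervening on isolation_days: with other inputs at their observed values, incidence = 7*isolation_days + 13. Solving for 41 gives isolation_days = 4, within [1, 8].

set isolation_days = 4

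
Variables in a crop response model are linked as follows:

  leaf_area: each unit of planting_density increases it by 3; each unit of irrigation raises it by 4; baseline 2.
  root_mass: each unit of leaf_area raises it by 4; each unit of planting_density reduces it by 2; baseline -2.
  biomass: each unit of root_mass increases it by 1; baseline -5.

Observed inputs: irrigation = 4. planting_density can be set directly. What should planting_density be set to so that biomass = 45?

planting_density = -2

Substituting into the leaf_area equation gives leaf_area = 3*planting_density + 18.
Substituting into the root_mass equation gives root_mass = 10*planting_density + 70.
So biomass = 10*planting_density + 65.
Solve 10*planting_density + 65 = 45: planting_density = (45 - 65) / 10 = -2.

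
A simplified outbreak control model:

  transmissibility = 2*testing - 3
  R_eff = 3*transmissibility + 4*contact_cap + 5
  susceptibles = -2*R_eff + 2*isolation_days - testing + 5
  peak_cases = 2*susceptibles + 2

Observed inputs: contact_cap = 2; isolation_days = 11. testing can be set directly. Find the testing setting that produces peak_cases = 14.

Substituting into the R_eff equation gives R_eff = 6*testing + 4.
Substituting into the susceptibles equation gives susceptibles = -13*testing + 19.
Substituting into the peak_cases equation gives peak_cases = -26*testing + 40.
Solve -26*testing + 40 = 14: testing = (14 - 40) / -26 = 1.

testing = 1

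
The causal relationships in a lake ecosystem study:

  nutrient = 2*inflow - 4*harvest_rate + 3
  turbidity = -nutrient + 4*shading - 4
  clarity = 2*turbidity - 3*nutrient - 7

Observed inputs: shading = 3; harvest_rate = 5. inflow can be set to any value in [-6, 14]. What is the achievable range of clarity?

-46 to 154

Substituting into the nutrient equation gives nutrient = 2*inflow - 17.
So turbidity = -2*inflow + 25.
Substituting into the clarity equation gives clarity = -10*inflow + 94.
Linear in inflow, so extremes are at the endpoints: inflow = -6 gives clarity = 154; inflow = 14 gives clarity = -46.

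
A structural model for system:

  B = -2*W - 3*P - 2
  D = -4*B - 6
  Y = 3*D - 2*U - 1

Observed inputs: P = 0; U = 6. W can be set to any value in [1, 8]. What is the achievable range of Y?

17 to 185

Substituting into the B equation gives B = -2*W - 2.
Substituting into the D equation gives D = 8*W + 2.
So Y = 24*W - 7.
Linear in W, so extremes are at the endpoints: W = 1 gives Y = 17; W = 8 gives Y = 185.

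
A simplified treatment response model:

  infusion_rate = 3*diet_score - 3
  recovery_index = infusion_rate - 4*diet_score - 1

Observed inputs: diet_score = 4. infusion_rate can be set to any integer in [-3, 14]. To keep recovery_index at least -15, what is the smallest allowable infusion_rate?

infusion_rate = 2

Intervening on infusion_rate fixes its value directly, overriding its dependence on diet_score.
Substituting into the recovery_index equation gives recovery_index = infusion_rate - 17.
Require infusion_rate - 17 ≥ -15, so infusion_rate ≥ 2.
The smallest integer in [-3, 14] satisfying this is 2.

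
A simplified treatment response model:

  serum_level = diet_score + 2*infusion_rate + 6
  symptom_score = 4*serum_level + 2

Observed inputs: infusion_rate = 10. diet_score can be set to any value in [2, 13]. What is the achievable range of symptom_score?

114 to 158

Substituting into the serum_level equation gives serum_level = diet_score + 26.
Substituting into the symptom_score equation gives symptom_score = 4*diet_score + 106.
Linear in diet_score, so extremes are at the endpoints: diet_score = 2 gives symptom_score = 114; diet_score = 13 gives symptom_score = 158.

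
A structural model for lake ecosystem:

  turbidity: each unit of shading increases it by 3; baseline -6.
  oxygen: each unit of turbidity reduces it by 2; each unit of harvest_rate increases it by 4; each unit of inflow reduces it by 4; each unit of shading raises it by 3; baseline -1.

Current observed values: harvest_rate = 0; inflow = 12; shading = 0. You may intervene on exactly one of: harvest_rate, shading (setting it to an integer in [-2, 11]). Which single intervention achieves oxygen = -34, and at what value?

set shading = -1

Intervening on harvest_rate: oxygen = 4*harvest_rate - 37. Reaching -34 requires harvest_rate = 3/4, not an integer.
Intervening on shading: with other inputs at their observed values, oxygen = -3*shading - 37. Solving for -34 gives shading = -1, within [-2, 11].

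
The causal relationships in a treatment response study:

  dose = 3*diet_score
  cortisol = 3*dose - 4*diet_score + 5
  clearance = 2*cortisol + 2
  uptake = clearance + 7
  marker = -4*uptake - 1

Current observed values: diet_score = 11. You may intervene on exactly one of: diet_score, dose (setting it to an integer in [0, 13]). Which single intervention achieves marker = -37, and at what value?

set dose = 13

Intervening on diet_score: marker = -40*diet_score - 77. Reaching -37 requires diet_score = -1, outside [0, 13].
Intervening on dose: with other inputs at their observed values, marker = -24*dose + 275. Solving for -37 gives dose = 13, within [0, 13].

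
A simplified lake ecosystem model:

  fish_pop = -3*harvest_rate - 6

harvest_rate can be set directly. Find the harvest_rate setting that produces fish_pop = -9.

Solve -3*harvest_rate - 6 = -9: harvest_rate = (-9 + 6) / -3 = 1.

harvest_rate = 1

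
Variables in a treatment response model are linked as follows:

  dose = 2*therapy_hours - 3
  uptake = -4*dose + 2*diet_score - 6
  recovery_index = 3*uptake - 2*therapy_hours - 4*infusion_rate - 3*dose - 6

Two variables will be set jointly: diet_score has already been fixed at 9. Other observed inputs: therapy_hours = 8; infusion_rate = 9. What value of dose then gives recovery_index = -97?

dose = 5

With diet_score held at 9:
Intervening on dose fixes its value directly, overriding its dependence on therapy_hours.
Substituting into the uptake equation gives uptake = -4*dose + 12.
This gives recovery_index = -15*dose - 22.
Solve -15*dose - 22 = -97: dose = (-97 + 22) / -15 = 5.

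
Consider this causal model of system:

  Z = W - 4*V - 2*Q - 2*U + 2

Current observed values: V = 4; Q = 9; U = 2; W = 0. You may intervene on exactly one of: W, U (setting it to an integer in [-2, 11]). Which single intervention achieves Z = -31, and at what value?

Intervening on W: with other inputs at their observed values, Z = W - 36. Solving for -31 gives W = 5, within [-2, 11].
Intervening on U: Z = -2*U - 32. Reaching -31 requires U = -1/2, not an integer.

set W = 5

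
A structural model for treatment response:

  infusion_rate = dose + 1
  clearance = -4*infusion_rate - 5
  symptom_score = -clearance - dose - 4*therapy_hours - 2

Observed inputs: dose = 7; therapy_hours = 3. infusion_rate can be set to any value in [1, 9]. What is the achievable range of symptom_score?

Intervening on infusion_rate fixes its value directly, overriding its dependence on dose.
Substituting into the symptom_score equation gives symptom_score = 4*infusion_rate - 16.
Linear in infusion_rate, so extremes are at the endpoints: infusion_rate = 1 gives symptom_score = -12; infusion_rate = 9 gives symptom_score = 20.

-12 to 20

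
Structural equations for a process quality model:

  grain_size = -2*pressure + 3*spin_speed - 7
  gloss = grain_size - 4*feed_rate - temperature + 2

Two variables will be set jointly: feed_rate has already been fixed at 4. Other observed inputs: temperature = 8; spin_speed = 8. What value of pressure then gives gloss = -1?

pressure = -2

With feed_rate held at 4:
Substituting into the grain_size equation gives grain_size = -2*pressure + 17.
This gives gloss = -2*pressure - 5.
Solve -2*pressure - 5 = -1: pressure = (-1 + 5) / -2 = -2.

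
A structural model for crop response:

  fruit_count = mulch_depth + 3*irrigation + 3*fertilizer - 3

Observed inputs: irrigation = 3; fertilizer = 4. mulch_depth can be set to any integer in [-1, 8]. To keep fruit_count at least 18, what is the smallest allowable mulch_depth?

Substituting into the fruit_count equation gives fruit_count = mulch_depth + 18.
Require mulch_depth + 18 ≥ 18, so mulch_depth ≥ 0.
The smallest integer in [-1, 8] satisfying this is 0.

mulch_depth = 0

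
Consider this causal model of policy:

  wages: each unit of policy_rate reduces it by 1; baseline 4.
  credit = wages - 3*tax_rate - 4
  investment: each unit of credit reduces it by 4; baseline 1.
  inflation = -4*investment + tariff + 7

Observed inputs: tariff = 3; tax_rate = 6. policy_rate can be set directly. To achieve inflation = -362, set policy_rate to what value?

policy_rate = 5

Substituting into the credit equation gives credit = -policy_rate - 18.
investment becomes 4*policy_rate + 73.
This gives inflation = -16*policy_rate - 282.
Solve -16*policy_rate - 282 = -362: policy_rate = (-362 + 282) / -16 = 5.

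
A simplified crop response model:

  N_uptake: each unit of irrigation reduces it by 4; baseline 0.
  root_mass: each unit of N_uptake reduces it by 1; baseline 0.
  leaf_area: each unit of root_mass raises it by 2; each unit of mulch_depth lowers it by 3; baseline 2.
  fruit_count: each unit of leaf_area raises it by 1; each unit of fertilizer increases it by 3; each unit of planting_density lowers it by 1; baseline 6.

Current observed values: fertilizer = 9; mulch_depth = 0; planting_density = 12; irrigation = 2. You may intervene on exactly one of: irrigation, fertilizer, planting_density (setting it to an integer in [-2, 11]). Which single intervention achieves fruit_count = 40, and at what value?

set planting_density = 11

Intervening on irrigation: fruit_count = 8*irrigation + 23. Reaching 40 requires irrigation = 17/8, not an integer.
Intervening on fertilizer: fruit_count = 3*fertilizer + 12. Reaching 40 requires fertilizer = 28/3, not an integer.
Intervening on planting_density: with other inputs at their observed values, fruit_count = -planting_density + 51. Solving for 40 gives planting_density = 11, within [-2, 11].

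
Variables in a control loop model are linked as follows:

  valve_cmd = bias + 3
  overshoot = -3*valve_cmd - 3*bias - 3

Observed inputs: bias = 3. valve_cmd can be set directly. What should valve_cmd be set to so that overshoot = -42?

Intervening on valve_cmd fixes its value directly, overriding its dependence on bias.
Substituting into the overshoot equation gives overshoot = -3*valve_cmd - 12.
Solve -3*valve_cmd - 12 = -42: valve_cmd = (-42 + 12) / -3 = 10.

valve_cmd = 10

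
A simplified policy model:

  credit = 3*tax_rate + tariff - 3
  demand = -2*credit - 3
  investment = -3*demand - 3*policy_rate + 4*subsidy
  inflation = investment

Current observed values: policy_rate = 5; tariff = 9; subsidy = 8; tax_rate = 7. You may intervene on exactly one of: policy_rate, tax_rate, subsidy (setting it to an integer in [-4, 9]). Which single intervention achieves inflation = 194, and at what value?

set policy_rate = 3

Intervening on policy_rate: with other inputs at their observed values, inflation = -3*policy_rate + 203. Solving for 194 gives policy_rate = 3, within [-4, 9].
Intervening on tax_rate: inflation = 18*tax_rate + 62. Reaching 194 requires tax_rate = 22/3, not an integer.
Intervening on subsidy: inflation = 4*subsidy + 156. Reaching 194 requires subsidy = 19/2, not an integer.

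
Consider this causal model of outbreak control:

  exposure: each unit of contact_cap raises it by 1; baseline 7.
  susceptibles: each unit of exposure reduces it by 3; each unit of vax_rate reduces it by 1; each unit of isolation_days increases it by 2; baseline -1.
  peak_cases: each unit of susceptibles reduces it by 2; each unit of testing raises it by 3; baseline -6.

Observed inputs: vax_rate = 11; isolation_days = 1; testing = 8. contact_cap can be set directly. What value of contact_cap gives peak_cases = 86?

contact_cap = 1

Substituting into the susceptibles equation gives susceptibles = -3*contact_cap - 31.
Substituting into the peak_cases equation gives peak_cases = 6*contact_cap + 80.
Solve 6*contact_cap + 80 = 86: contact_cap = (86 - 80) / 6 = 1.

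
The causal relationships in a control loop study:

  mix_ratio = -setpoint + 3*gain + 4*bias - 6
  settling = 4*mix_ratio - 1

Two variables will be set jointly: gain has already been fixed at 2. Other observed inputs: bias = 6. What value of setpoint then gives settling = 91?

setpoint = 1

With gain held at 2:
Substituting into the mix_ratio equation gives mix_ratio = -setpoint + 24.
settling becomes -4*setpoint + 95.
Solve -4*setpoint + 95 = 91: setpoint = (91 - 95) / -4 = 1.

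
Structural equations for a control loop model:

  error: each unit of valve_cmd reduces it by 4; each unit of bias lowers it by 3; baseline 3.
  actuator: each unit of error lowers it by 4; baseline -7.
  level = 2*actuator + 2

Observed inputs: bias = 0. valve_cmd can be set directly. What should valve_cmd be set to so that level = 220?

valve_cmd = 8

Substituting into the error equation gives error = -4*valve_cmd + 3.
Substituting into the actuator equation gives actuator = 16*valve_cmd - 19.
Substituting into the level equation gives level = 32*valve_cmd - 36.
Solve 32*valve_cmd - 36 = 220: valve_cmd = (220 + 36) / 32 = 8.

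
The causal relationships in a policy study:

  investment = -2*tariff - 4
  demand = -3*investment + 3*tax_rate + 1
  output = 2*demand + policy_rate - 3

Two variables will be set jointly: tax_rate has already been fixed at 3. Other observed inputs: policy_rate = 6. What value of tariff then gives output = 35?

tariff = -1

With tax_rate held at 3:
Substituting into the demand equation gives demand = 6*tariff + 22.
Substituting into the output equation gives output = 12*tariff + 47.
Solve 12*tariff + 47 = 35: tariff = (35 - 47) / 12 = -1.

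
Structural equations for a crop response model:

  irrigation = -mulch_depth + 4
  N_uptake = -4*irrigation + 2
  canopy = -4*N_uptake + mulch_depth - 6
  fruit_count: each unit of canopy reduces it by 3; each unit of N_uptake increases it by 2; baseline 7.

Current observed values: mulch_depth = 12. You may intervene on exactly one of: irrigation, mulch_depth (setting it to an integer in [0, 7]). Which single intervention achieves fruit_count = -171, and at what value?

Intervening on irrigation: fruit_count = -56*irrigation + 17. Reaching -171 requires irrigation = 47/14, not an integer.
Intervening on mulch_depth: with other inputs at their observed values, fruit_count = 53*mulch_depth - 171. Solving for -171 gives mulch_depth = 0, within [0, 7].

set mulch_depth = 0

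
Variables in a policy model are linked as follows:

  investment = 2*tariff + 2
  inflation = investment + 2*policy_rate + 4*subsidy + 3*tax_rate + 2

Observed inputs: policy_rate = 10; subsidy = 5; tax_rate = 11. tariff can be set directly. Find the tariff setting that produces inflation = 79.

tariff = 1

Substituting into the inflation equation gives inflation = 2*tariff + 77.
Solve 2*tariff + 77 = 79: tariff = (79 - 77) / 2 = 1.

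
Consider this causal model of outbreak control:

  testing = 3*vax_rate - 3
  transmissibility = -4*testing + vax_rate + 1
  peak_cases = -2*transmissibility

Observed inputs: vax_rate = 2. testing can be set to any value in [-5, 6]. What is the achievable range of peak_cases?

-46 to 42

Intervening on testing fixes its value directly, overriding its dependence on vax_rate.
Substituting into the transmissibility equation gives transmissibility = -4*testing + 3.
This gives peak_cases = 8*testing - 6.
Linear in testing, so extremes are at the endpoints: testing = -5 gives peak_cases = -46; testing = 6 gives peak_cases = 42.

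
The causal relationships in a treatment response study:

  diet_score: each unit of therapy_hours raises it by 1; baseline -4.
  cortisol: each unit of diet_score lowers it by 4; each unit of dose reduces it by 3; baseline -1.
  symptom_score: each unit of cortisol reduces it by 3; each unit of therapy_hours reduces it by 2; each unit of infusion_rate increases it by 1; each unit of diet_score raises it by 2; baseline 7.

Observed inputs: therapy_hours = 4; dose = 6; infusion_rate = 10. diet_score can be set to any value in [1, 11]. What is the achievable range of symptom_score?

80 to 220

Intervening on diet_score fixes its value directly, overriding its dependence on therapy_hours.
Substituting into the cortisol equation gives cortisol = -4*diet_score - 19.
Substituting into the symptom_score equation gives symptom_score = 14*diet_score + 66.
Linear in diet_score, so extremes are at the endpoints: diet_score = 1 gives symptom_score = 80; diet_score = 11 gives symptom_score = 220.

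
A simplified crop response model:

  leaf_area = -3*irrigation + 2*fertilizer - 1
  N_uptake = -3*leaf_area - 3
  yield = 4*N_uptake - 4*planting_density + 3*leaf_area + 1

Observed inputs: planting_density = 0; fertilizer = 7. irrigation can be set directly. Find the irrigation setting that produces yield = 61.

Substituting into the leaf_area equation gives leaf_area = -3*irrigation + 13.
Substituting into the N_uptake equation gives N_uptake = 9*irrigation - 42.
Substituting into the yield equation gives yield = 27*irrigation - 128.
Solve 27*irrigation - 128 = 61: irrigation = (61 + 128) / 27 = 7.

irrigation = 7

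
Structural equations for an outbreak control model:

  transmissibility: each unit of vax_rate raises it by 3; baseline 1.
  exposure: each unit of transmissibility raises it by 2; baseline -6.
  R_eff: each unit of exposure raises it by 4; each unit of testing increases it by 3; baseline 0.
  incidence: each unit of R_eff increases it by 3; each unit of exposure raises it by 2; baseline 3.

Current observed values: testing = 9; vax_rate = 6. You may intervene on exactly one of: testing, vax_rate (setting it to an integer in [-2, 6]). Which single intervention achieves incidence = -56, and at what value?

set vax_rate = -1

Intervening on testing: incidence = 9*testing + 451. Reaching -56 requires testing = -169/3, not an integer.
Intervening on vax_rate: with other inputs at their observed values, incidence = 84*vax_rate + 28. Solving for -56 gives vax_rate = -1, within [-2, 6].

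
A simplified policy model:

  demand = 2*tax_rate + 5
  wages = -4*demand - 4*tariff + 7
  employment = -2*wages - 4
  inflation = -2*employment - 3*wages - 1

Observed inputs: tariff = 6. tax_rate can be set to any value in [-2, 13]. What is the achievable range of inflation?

-134 to -14

Substituting into the wages equation gives wages = -8*tax_rate - 37.
Substituting into the employment equation gives employment = 16*tax_rate + 70.
inflation becomes -8*tax_rate - 30.
Linear in tax_rate, so extremes are at the endpoints: tax_rate = -2 gives inflation = -14; tax_rate = 13 gives inflation = -134.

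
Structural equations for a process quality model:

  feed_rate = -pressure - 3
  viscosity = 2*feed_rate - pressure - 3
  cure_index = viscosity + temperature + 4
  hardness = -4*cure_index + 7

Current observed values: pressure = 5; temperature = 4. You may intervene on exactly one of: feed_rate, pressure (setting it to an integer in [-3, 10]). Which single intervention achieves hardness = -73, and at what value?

Intervening on feed_rate: with other inputs at their observed values, hardness = -8*feed_rate + 7. Solving for -73 gives feed_rate = 10, within [-3, 10].
Intervening on pressure: hardness = 12*pressure + 11. Reaching -73 requires pressure = -7, outside [-3, 10].

set feed_rate = 10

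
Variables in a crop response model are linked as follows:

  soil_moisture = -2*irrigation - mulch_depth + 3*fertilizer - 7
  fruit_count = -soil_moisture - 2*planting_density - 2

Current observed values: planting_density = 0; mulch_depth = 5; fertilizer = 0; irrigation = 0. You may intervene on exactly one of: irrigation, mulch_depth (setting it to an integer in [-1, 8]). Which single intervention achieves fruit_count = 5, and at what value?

set mulch_depth = 0

Intervening on irrigation: fruit_count = 2*irrigation + 10. Reaching 5 requires irrigation = -5/2, not an integer.
Intervening on mulch_depth: with other inputs at their observed values, fruit_count = mulch_depth + 5. Solving for 5 gives mulch_depth = 0, within [-1, 8].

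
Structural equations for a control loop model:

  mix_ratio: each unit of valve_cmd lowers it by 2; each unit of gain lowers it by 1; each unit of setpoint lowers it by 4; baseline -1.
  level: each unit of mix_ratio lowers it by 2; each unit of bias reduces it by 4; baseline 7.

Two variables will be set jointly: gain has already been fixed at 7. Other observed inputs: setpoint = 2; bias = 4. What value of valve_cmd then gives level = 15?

valve_cmd = -2

With gain held at 7:
Substituting into the mix_ratio equation gives mix_ratio = -2*valve_cmd - 16.
Substituting into the level equation gives level = 4*valve_cmd + 23.
Solve 4*valve_cmd + 23 = 15: valve_cmd = (15 - 23) / 4 = -2.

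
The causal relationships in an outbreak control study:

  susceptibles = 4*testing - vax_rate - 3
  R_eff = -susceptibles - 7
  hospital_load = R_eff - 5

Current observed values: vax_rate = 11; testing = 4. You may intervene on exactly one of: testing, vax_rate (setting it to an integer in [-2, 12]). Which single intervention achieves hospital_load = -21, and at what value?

Intervening on testing: hospital_load = -4*testing + 2. Reaching -21 requires testing = 23/4, not an integer.
Intervening on vax_rate: with other inputs at their observed values, hospital_load = vax_rate - 25. Solving for -21 gives vax_rate = 4, within [-2, 12].

set vax_rate = 4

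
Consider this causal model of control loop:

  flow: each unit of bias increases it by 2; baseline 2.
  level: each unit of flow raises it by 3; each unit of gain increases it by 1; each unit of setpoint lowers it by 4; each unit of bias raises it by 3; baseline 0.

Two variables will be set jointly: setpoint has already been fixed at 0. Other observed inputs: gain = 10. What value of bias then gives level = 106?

With setpoint held at 0:
Substituting into the level equation gives level = 9*bias + 16.
Solve 9*bias + 16 = 106: bias = (106 - 16) / 9 = 10.

bias = 10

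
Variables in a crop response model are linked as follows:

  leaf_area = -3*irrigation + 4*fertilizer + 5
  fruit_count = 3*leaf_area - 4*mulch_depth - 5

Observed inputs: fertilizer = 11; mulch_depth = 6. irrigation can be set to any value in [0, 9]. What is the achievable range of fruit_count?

37 to 118

Substituting into the leaf_area equation gives leaf_area = -3*irrigation + 49.
So fruit_count = -9*irrigation + 118.
Linear in irrigation, so extremes are at the endpoints: irrigation = 0 gives fruit_count = 118; irrigation = 9 gives fruit_count = 37.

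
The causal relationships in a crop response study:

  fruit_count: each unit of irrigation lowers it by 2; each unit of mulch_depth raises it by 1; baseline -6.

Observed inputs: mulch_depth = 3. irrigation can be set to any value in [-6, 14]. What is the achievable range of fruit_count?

-31 to 9

Substituting into the fruit_count equation gives fruit_count = -2*irrigation - 3.
Linear in irrigation, so extremes are at the endpoints: irrigation = -6 gives fruit_count = 9; irrigation = 14 gives fruit_count = -31.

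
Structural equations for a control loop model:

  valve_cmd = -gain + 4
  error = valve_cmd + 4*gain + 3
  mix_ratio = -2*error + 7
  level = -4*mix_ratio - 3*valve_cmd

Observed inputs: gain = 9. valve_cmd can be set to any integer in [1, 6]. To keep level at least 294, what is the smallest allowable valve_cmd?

valve_cmd = 2

Intervening on valve_cmd fixes its value directly, overriding its dependence on gain.
Substituting into the error equation gives error = valve_cmd + 39.
Substituting into the mix_ratio equation gives mix_ratio = -2*valve_cmd - 71.
Substituting into the level equation gives level = 5*valve_cmd + 284.
Require 5*valve_cmd + 284 ≥ 294, so valve_cmd ≥ 2.
The smallest integer in [1, 6] satisfying this is 2.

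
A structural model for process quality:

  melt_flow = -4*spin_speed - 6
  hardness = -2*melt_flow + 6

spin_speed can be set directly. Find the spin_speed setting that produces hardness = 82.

spin_speed = 8

Substituting into the hardness equation gives hardness = 8*spin_speed + 18.
Solve 8*spin_speed + 18 = 82: spin_speed = (82 - 18) / 8 = 8.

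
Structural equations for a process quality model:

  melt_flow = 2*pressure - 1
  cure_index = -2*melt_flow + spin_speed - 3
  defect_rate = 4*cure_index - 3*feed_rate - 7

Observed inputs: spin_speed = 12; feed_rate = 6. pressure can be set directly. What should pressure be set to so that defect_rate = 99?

Substituting into the cure_index equation gives cure_index = -4*pressure + 11.
defect_rate becomes -16*pressure + 19.
Solve -16*pressure + 19 = 99: pressure = (99 - 19) / -16 = -5.

pressure = -5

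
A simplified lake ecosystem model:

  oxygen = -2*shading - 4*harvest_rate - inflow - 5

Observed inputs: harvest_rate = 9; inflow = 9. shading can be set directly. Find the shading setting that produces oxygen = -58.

shading = 4

Substituting into the oxygen equation gives oxygen = -2*shading - 50.
Solve -2*shading - 50 = -58: shading = (-58 + 50) / -2 = 4.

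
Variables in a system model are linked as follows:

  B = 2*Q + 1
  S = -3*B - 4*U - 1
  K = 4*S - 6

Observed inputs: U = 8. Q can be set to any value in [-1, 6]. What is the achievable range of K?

-294 to -126

Substituting into the S equation gives S = -6*Q - 36.
Substituting into the K equation gives K = -24*Q - 150.
Linear in Q, so extremes are at the endpoints: Q = -1 gives K = -126; Q = 6 gives K = -294.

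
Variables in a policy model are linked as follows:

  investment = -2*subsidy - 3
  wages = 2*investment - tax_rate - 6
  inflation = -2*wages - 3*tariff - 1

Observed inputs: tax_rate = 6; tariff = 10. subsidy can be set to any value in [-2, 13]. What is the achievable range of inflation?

-11 to 109

Substituting into the wages equation gives wages = -4*subsidy - 18.
This gives inflation = 8*subsidy + 5.
Linear in subsidy, so extremes are at the endpoints: subsidy = -2 gives inflation = -11; subsidy = 13 gives inflation = 109.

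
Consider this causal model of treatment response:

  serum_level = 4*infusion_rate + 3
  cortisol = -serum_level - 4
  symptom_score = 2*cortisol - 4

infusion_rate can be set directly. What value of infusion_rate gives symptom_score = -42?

Substituting into the cortisol equation gives cortisol = -4*infusion_rate - 7.
Substituting into the symptom_score equation gives symptom_score = -8*infusion_rate - 18.
Solve -8*infusion_rate - 18 = -42: infusion_rate = (-42 + 18) / -8 = 3.

infusion_rate = 3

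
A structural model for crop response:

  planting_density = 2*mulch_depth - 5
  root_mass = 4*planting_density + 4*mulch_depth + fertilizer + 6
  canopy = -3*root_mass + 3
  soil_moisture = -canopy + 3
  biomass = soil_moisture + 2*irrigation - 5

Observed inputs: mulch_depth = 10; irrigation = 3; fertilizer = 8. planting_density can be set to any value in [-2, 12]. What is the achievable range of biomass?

Intervening on planting_density fixes its value directly, overriding its dependence on mulch_depth.
Substituting into the root_mass equation gives root_mass = 4*planting_density + 54.
canopy becomes -12*planting_density - 159.
soil_moisture becomes 12*planting_density + 162.
Substituting into the biomass equation gives biomass = 12*planting_density + 163.
Linear in planting_density, so extremes are at the endpoints: planting_density = -2 gives biomass = 139; planting_density = 12 gives biomass = 307.

139 to 307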